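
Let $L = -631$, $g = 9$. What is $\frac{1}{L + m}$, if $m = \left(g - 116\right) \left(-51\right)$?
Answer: $\frac{1}{4826} \approx 0.00020721$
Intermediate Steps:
$m = 5457$ ($m = \left(9 - 116\right) \left(-51\right) = \left(-107\right) \left(-51\right) = 5457$)
$\frac{1}{L + m} = \frac{1}{-631 + 5457} = \frac{1}{4826}$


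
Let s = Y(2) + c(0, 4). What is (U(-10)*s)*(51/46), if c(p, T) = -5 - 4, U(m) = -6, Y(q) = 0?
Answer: 1377/23 ≈ 59.870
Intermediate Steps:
c(p, T) = -9
s = -9 (s = 0 - 9 = -9)
(U(-10)*s)*(51/46) = (-6*(-9))*(51/46) = 54*(51*(1/46)) = 54*(51/46) = 1377/23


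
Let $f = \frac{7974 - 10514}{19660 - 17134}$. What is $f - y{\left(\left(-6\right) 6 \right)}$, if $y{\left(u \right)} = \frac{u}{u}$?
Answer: $- \frac{2533}{1263} \approx -2.0055$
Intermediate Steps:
$y{\left(u \right)} = 1$
$f = - \frac{1270}{1263}$ ($f = - \frac{2540}{2526} = \left(-2540\right) \frac{1}{2526} = - \frac{1270}{1263} \approx -1.0055$)
$f - y{\left(\left(-6\right) 6 \right)} = - \frac{1270}{1263} - 1 = - \frac{2533}{1263}$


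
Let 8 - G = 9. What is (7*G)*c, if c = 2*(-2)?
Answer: 28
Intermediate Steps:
c = -4
G = -1 (G = 8 - 1*9 = 8 - 9 = -1)
(7*G)*c = (7*(-1))*(-4) = -7*(-4) = 28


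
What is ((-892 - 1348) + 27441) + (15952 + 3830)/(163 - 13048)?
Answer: 108231701/4295 ≈ 25199.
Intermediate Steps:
((-892 - 1348) + 27441) + (15952 + 3830)/(163 - 13048) = (-2240 + 27441) + 19782/(-12885) = 25201 + 19782*(-1/12885) = 25201 - 6594/4295 = 108231701/4295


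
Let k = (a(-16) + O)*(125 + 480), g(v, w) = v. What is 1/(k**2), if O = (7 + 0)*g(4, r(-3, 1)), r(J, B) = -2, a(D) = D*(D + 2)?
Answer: 1/23244051600 ≈ 4.3022e-11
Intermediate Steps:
a(D) = D*(2 + D)
O = 28 (O = (7 + 0)*4 = 7*4 = 28)
k = 152460 (k = (-16*(2 - 16) + 28)*(125 + 480) = (-16*(-14) + 28)*605 = (224 + 28)*605 = 252*605 = 152460)
1/(k**2) = 1/(152460**2) = 1/23244051600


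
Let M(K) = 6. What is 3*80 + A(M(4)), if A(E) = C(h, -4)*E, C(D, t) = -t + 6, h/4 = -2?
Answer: 300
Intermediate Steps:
h = -8 (h = 4*(-2) = -8)
C(D, t) = 6 - t
A(E) = 10*E (A(E) = (6 - 1*(-4))*E = (6 + 4)*E = 10*E)
3*80 + A(M(4)) = 3*80 + 10*6 = 240 + 60 = 300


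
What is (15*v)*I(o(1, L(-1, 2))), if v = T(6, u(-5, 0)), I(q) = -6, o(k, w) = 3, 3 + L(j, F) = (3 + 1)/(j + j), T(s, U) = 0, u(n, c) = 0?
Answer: 0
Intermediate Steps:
L(j, F) = -3 + 2/j (L(j, F) = -3 + (3 + 1)/(j + j) = -3 + 4/((2*j)) = -3 + 4*(1/(2*j)) = -3 + 2/j)
v = 0
(15*v)*I(o(1, L(-1, 2))) = (15*0)*(-6) = 0*(-6) = 0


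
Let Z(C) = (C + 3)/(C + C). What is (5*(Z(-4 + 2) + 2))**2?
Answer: 1225/16 ≈ 76.563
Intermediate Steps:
Z(C) = (3 + C)/(2*C) (Z(C) = (3 + C)/((2*C)) = (3 + C)*(1/(2*C)) = (3 + C)/(2*C))
(5*(Z(-4 + 2) + 2))**2 = (5*((3 + (-4 + 2))/(2*(-4 + 2)) + 2))**2 = (5*((1/2)*(3 - 2)/(-2) + 2))**2 = (5*((1/2)*(-1/2)*1 + 2))**2 = (5*(-1/4 + 2))**2 = (5*(7/4))**2 = (35/4)**2 = 1225/16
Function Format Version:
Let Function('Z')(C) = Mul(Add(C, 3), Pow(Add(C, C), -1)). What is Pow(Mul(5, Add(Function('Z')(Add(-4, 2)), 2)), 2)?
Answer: Rational(1225, 16) ≈ 76.563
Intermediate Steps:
Function('Z')(C) = Mul(Rational(1, 2), Pow(C, -1), Add(3, C)) (Function('Z')(C) = Mul(Add(3, C), Pow(Mul(2, C), -1)) = Mul(Add(3, C), Mul(Rational(1, 2), Pow(C, -1))) = Mul(Rational(1, 2), Pow(C, -1), Add(3, C)))
Pow(Mul(5, Add(Function('Z')(Add(-4, 2)), 2)), 2) = Pow(Mul(5, Add(Mul(Rational(1, 2), Pow(Add(-4, 2), -1), Add(3, Add(-4, 2))), 2)), 2) = Pow(Mul(5, Add(Mul(Rational(1, 2), Pow(-2, -1), Add(3, -2)), 2)), 2) = Pow(Mul(5, Add(Mul(Rational(1, 2), Rational(-1, 2), 1), 2)), 2) = Pow(Mul(5, Add(Rational(-1, 4), 2)), 2) = Pow(Mul(5, Rational(7, 4)), 2) = Pow(Rational(35, 4), 2) = Rational(1225, 16)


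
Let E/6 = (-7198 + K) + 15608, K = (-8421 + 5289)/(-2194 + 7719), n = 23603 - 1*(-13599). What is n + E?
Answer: 484313758/5525 ≈ 87659.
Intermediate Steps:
n = 37202 (n = 23603 + 13599 = 37202)
K = -3132/5525 ≈ -0.56688
E = 278772708/5525 (E = 6*((-7198 - 3132/5525) + 15608) = 6*(-39772082/5525 + 15608) = 6*(46462118/5525) = 278772708/5525 ≈ 50457.)
n + E = 37202 + 278772708/5525 = 484313758/5525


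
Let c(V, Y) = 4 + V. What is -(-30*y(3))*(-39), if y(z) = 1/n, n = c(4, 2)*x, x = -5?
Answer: 117/4 ≈ 29.250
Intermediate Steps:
n = -40 (n = (4 + 4)*(-5) = 8*(-5) = -40)
y(z) = -1/40 (y(z) = 1/(-40) = -1/40)
-(-30*y(3))*(-39) = -(-30*(-1/40))*(-39) = -3*(-39)/4 = -1*(-117/4) = 117/4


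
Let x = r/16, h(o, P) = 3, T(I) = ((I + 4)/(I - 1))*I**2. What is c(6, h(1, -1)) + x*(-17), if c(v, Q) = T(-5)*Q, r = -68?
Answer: 339/4 ≈ 84.750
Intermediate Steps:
T(I) = I**2*(4 + I)/(-1 + I) (T(I) = ((4 + I)/(-1 + I))*I**2 = I**2*(4 + I)/(-1 + I))
c(v, Q) = 25*Q/6 (c(v, Q) = ((-5)**2*(4 - 5)/(-1 - 5))*Q = (25*(-1)/(-6))*Q = (25*(-1/6)*(-1))*Q = 25*Q/6)
x = -17/4 (x = -68/16 = -68*1/16 = -17/4 ≈ -4.2500)
c(6, h(1, -1)) + x*(-17) = (25/6)*3 - 17/4*(-17) = 25/2 + 289/4 = 339/4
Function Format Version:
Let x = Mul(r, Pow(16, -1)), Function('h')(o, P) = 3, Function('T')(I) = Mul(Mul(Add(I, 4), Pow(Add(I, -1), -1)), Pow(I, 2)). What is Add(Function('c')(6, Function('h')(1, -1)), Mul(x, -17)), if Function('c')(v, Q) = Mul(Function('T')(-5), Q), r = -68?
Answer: Rational(339, 4) ≈ 84.750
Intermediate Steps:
Function('T')(I) = Mul(Pow(I, 2), Pow(Add(-1, I), -1), Add(4, I)) (Function('T')(I) = Mul(Mul(Add(4, I), Pow(Add(-1, I), -1)), Pow(I, 2)) = Mul(Mul(Pow(Add(-1, I), -1), Add(4, I)), Pow(I, 2)) = Mul(Pow(I, 2), Pow(Add(-1, I), -1), Add(4, I)))
Function('c')(v, Q) = Mul(Rational(25, 6), Q) (Function('c')(v, Q) = Mul(Mul(Pow(-5, 2), Pow(Add(-1, -5), -1), Add(4, -5)), Q) = Mul(Mul(25, Pow(-6, -1), -1), Q) = Mul(Mul(25, Rational(-1, 6), -1), Q) = Mul(Rational(25, 6), Q))
x = Rational(-17, 4) (x = Mul(-68, Pow(16, -1)) = Mul(-68, Rational(1, 16)) = Rational(-17, 4) ≈ -4.2500)
Add(Function('c')(6, Function('h')(1, -1)), Mul(x, -17)) = Add(Mul(Rational(25, 6), 3), Mul(Rational(-17, 4), -17)) = Add(Rational(25, 2), Rational(289, 4)) = Rational(339, 4)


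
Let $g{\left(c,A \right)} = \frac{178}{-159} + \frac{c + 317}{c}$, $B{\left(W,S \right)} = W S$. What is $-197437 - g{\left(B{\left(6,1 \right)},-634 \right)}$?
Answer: $- \frac{62801729}{318} \approx -1.9749 \cdot 10^{5}$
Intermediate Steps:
$B{\left(W,S \right)} = S W$
$g{\left(c,A \right)} = - \frac{178}{159} + \frac{317 + c}{c}$ ($g{\left(c,A \right)} = 178 \left(- \frac{1}{159}\right) + \frac{317 + c}{c} = - \frac{178}{159} + \frac{317 + c}{c}$)
$-197437 - g{\left(B{\left(6,1 \right)},-634 \right)} = -197437 - \left(- \frac{19}{159} + \frac{317}{1 \cdot 6}\right) = -197437 - \left(- \frac{19}{159} + \frac{317}{6}\right) = -197437 - \frac{16763}{318} = - \frac{62801729}{318}$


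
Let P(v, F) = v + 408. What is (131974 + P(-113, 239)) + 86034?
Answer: 218303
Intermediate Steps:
P(v, F) = 408 + v
(131974 + P(-113, 239)) + 86034 = (131974 + (408 - 113)) + 86034 = (131974 + 295) + 86034 = 132269 + 86034 = 218303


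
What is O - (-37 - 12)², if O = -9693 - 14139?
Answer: -26233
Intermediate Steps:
O = -23832
O - (-37 - 12)² = -23832 - (-37 - 12)² = -23832 - 1*(-49)² = -23832 - 1*2401 = -23832 - 2401 = -26233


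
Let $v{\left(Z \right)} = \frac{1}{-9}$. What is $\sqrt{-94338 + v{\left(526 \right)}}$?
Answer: $\frac{i \sqrt{849043}}{3} \approx 307.15 i$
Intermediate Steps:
$v{\left(Z \right)} = - \frac{1}{9}$
$\sqrt{-94338 + v{\left(526 \right)}} = \sqrt{-94338 - \frac{1}{9}} = \sqrt{- \frac{849043}{9}} = \frac{i \sqrt{849043}}{3}$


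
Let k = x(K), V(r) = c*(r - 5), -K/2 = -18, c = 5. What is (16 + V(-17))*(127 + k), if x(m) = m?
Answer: -15322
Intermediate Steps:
K = 36 (K = -2*(-18) = 36)
V(r) = -25 + 5*r (V(r) = 5*(r - 5) = 5*(-5 + r) = -25 + 5*r)
k = 36
(16 + V(-17))*(127 + k) = (16 + (-25 + 5*(-17)))*(127 + 36) = (16 + (-25 - 85))*163 = (16 - 110)*163 = -94*163 = -15322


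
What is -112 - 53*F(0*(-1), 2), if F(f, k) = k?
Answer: -218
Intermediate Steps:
-112 - 53*F(0*(-1), 2) = -112 - 53*2 = -112 - 106 = -218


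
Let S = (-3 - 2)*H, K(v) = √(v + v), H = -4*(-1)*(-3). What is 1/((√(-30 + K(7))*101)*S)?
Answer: -I/(6060*√(30 - √14)) ≈ -3.2203e-5*I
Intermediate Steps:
H = -12 (H = 4*(-3) = -12)
K(v) = √2*√v (K(v) = √(2*v) = √2*√v)
S = 60 (S = (-3 - 2)*(-12) = -5*(-12) = 60)
1/((√(-30 + K(7))*101)*S) = 1/((√(-30 + √2*√7)*101)*60) = 1/((√(-30 + √14)*101)*60) = 1/((101*√(-30 + √14))*60) = 1/(6060*√(-30 + √14))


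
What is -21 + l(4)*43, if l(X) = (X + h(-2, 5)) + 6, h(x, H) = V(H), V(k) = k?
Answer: 624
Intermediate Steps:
h(x, H) = H
l(X) = 11 + X (l(X) = (X + 5) + 6 = (5 + X) + 6 = 11 + X)
-21 + l(4)*43 = -21 + (11 + 4)*43 = -21 + 15*43 = -21 + 645 = 624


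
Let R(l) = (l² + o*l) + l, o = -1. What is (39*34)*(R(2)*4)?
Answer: 21216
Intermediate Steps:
R(l) = l² (R(l) = (l² - l) + l = l²)
(39*34)*(R(2)*4) = (39*34)*(2²*4) = 1326*(4*4) = 1326*16 = 21216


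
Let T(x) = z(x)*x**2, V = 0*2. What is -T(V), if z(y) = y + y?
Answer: 0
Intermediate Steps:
z(y) = 2*y
V = 0
T(x) = 2*x**3 (T(x) = (2*x)*x**2 = 2*x**3)
-T(V) = -2*0**3 = -2*0 = -1*0 = 0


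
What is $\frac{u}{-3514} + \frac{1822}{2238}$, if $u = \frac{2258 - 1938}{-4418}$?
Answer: $\frac{3535874563}{4343077347} \approx 0.81414$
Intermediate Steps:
$u = - \frac{160}{2209}$ ($u = \left(2258 - 1938\right) \left(- \frac{1}{4418}\right) = 320 \left(- \frac{1}{4418}\right) = - \frac{160}{2209} \approx -0.072431$)
$\frac{u}{-3514} + \frac{1822}{2238} = - \frac{160}{2209 \left(-3514\right)} + \frac{1822}{2238} = \left(- \frac{160}{2209}\right) \left(- \frac{1}{3514}\right) + 1822 \cdot \frac{1}{2238} = \frac{80}{3881213} + \frac{911}{1119} = \frac{3535874563}{4343077347}$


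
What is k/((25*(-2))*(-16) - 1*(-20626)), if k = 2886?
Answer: 481/3571 ≈ 0.13470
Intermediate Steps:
k/((25*(-2))*(-16) - 1*(-20626)) = 2886/((25*(-2))*(-16) - 1*(-20626)) = 2886/(-50*(-16) + 20626) = 2886/(800 + 20626) = 2886/21426 = 2886*(1/21426) = 481/3571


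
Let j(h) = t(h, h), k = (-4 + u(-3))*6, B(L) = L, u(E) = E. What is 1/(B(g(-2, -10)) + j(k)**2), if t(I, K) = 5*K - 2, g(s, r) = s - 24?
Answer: 1/44918 ≈ 2.2263e-5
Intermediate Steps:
g(s, r) = -24 + s
t(I, K) = -2 + 5*K
k = -42 (k = (-4 - 3)*6 = -7*6 = -42)
j(h) = -2 + 5*h
1/(B(g(-2, -10)) + j(k)**2) = 1/((-24 - 2) + (-2 + 5*(-42))**2) = 1/(-26 + (-2 - 210)**2) = 1/(-26 + (-212)**2) = 1/(-26 + 44944) = 1/44918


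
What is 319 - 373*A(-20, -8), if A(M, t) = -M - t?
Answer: -10125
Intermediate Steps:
319 - 373*A(-20, -8) = 319 - 373*(-1*(-20) - 1*(-8)) = 319 - 373*(20 + 8) = 319 - 373*28 = 319 - 10444 = -10125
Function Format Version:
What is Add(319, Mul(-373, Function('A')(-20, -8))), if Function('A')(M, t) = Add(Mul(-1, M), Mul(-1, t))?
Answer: -10125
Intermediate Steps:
Add(319, Mul(-373, Function('A')(-20, -8))) = Add(319, Mul(-373, Add(Mul(-1, -20), Mul(-1, -8)))) = Add(319, Mul(-373, Add(20, 8))) = Add(319, Mul(-373, 28)) = Add(319, -10444) = -10125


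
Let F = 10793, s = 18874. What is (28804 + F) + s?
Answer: 58471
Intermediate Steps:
(28804 + F) + s = (28804 + 10793) + 18874 = 39597 + 18874 = 58471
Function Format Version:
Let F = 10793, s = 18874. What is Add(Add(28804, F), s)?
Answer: 58471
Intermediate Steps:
Add(Add(28804, F), s) = Add(Add(28804, 10793), 18874) = Add(39597, 18874) = 58471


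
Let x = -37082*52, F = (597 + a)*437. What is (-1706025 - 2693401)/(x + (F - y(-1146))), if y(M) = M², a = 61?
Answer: 2199713/1477017 ≈ 1.4893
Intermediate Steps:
F = 287546 (F = (597 + 61)*437 = 658*437 = 287546)
x = -1928264
(-1706025 - 2693401)/(x + (F - y(-1146))) = (-1706025 - 2693401)/(-1928264 + (287546 - 1*(-1146)²)) = -4399426/(-1928264 + (287546 - 1*1313316)) = -4399426/(-1928264 + (287546 - 1313316)) = -4399426/(-1928264 - 1025770) = -4399426/(-2954034) = -4399426*(-1/2954034) = 2199713/1477017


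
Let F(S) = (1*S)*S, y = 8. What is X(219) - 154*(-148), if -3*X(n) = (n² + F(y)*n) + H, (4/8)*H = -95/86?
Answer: 275252/129 ≈ 2133.7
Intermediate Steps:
H = -95/43 (H = 2*(-95/86) = -95/43 ≈ -2.2093)
F(S) = S² (F(S) = S*S = S²)
X(n) = 95/129 - 64*n/3 - n²/3 (X(n) = -((n² + 8²*n) - 95/43)/3 = -((n² + 64*n) - 95/43)/3 = -(-95/43 + n² + 64*n)/3 = 95/129 - 64*n/3 - n²/3)
X(219) - 154*(-148) = (95/129 - 64/3*219 - ⅓*219²) - 154*(-148) = (95/129 - 4672 - ⅓*47961) - 1*(-22792) = (95/129 - 4672 - 15987) + 22792 = -2664916/129 + 22792 = 275252/129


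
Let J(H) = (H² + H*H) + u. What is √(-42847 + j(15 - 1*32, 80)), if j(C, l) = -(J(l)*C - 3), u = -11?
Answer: √174569 ≈ 417.81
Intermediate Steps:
J(H) = -11 + 2*H² (J(H) = (H² + H*H) - 11 = (H² + H²) - 11 = 2*H² - 11 = -11 + 2*H²)
j(C, l) = 3 - C*(-11 + 2*l²) (j(C, l) = -((-11 + 2*l²)*C - 3) = -(C*(-11 + 2*l²) - 3) = -(-3 + C*(-11 + 2*l²)) = 3 - C*(-11 + 2*l²))
√(-42847 + j(15 - 1*32, 80)) = √(-42847 + (3 - (15 - 1*32)*(-11 + 2*80²))) = √(-42847 + (3 - (15 - 32)*(-11 + 2*6400))) = √(-42847 + (3 - 1*(-17)*(-11 + 12800))) = √(-42847 + (3 - 1*(-17)*12789)) = √(-42847 + (3 + 217413)) = √(-42847 + 217416) = √174569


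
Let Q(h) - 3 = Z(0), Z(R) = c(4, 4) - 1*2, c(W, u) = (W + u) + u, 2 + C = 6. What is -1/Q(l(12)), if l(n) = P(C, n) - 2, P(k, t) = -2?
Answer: -1/13 ≈ -0.076923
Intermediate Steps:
C = 4 (C = -2 + 6 = 4)
l(n) = -4 (l(n) = -2 - 2 = -4)
c(W, u) = W + 2*u
Z(R) = 10 (Z(R) = (4 + 2*4) - 1*2 = (4 + 8) - 2 = 12 - 2 = 10)
Q(h) = 13 (Q(h) = 3 + 10 = 13)
-1/Q(l(12)) = -1/13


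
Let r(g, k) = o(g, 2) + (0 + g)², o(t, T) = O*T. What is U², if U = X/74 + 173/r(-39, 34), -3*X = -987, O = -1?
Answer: 262710577809/12635108836 ≈ 20.792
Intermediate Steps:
X = 329 (X = -⅓*(-987) = 329)
o(t, T) = -T
r(g, k) = -2 + g² (r(g, k) = -1*2 + (0 + g)² = -2 + g²)
U = 512553/112406 (U = 329/74 + 173/(-2 + (-39)²) = 329*(1/74) + 173/(-2 + 1521) = 329/74 + 173/1519 = 512553/112406 ≈ 4.5598)
U² = (512553/112406)² = 262710577809/12635108836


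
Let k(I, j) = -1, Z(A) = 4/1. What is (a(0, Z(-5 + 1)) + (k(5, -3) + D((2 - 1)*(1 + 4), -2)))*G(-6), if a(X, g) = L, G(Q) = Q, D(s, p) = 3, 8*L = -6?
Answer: -15/2 ≈ -7.5000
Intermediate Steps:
L = -¾ (L = (⅛)*(-6) = -¾ ≈ -0.75000)
Z(A) = 4 (Z(A) = 4*1 = 4)
a(X, g) = -¾
(a(0, Z(-5 + 1)) + (k(5, -3) + D((2 - 1)*(1 + 4), -2)))*G(-6) = (-¾ + (-1 + 3))*(-6) = (-¾ + 2)*(-6) = (5/4)*(-6) = -15/2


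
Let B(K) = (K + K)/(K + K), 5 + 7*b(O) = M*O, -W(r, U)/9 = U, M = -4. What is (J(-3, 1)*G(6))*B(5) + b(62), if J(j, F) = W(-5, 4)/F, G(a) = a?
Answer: -1765/7 ≈ -252.14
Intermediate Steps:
W(r, U) = -9*U
J(j, F) = -36/F (J(j, F) = (-9*4)/F = -36/F)
b(O) = -5/7 - 4*O/7 (b(O) = -5/7 + (-4*O)/7 = -5/7 - 4*O/7)
B(K) = 1 (B(K) = (2*K)/((2*K)) = (2*K)*(1/(2*K)) = 1)
(J(-3, 1)*G(6))*B(5) + b(62) = (-36/1*6)*1 + (-5/7 - 4/7*62) = (-36*1*6)*1 + (-5/7 - 248/7) = -36*6*1 - 253/7 = -216*1 - 253/7 = -216 - 253/7 = -1765/7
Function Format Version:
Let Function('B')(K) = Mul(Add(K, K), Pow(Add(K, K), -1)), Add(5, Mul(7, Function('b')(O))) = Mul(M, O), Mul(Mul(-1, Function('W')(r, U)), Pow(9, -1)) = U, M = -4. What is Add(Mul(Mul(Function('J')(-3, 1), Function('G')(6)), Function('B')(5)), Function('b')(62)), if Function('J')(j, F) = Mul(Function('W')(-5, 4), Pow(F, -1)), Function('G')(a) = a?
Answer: Rational(-1765, 7) ≈ -252.14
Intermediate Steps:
Function('W')(r, U) = Mul(-9, U)
Function('J')(j, F) = Mul(-36, Pow(F, -1)) (Function('J')(j, F) = Mul(Mul(-9, 4), Pow(F, -1)) = Mul(-36, Pow(F, -1)))
Function('b')(O) = Add(Rational(-5, 7), Mul(Rational(-4, 7), O)) (Function('b')(O) = Add(Rational(-5, 7), Mul(Rational(1, 7), Mul(-4, O))) = Add(Rational(-5, 7), Mul(Rational(-4, 7), O)))
Function('B')(K) = 1 (Function('B')(K) = Mul(Mul(2, K), Pow(Mul(2, K), -1)) = Mul(Mul(2, K), Mul(Rational(1, 2), Pow(K, -1))) = 1)
Add(Mul(Mul(Function('J')(-3, 1), Function('G')(6)), Function('B')(5)), Function('b')(62)) = Add(Mul(Mul(Mul(-36, Pow(1, -1)), 6), 1), Add(Rational(-5, 7), Mul(Rational(-4, 7), 62))) = Add(Mul(Mul(Mul(-36, 1), 6), 1), Add(Rational(-5, 7), Rational(-248, 7))) = Add(Mul(Mul(-36, 6), 1), Rational(-253, 7)) = Add(Mul(-216, 1), Rational(-253, 7)) = Add(-216, Rational(-253, 7)) = Rational(-1765, 7)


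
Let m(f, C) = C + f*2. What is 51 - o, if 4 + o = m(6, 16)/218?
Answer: 5981/109 ≈ 54.872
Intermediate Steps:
m(f, C) = C + 2*f
o = -422/109 (o = -4 + (16 + 2*6)/218 = -4 + (16 + 12)*(1/218) = -4 + 28*(1/218) = -4 + 14/109 = -422/109 ≈ -3.8716)
51 - o = 51 - 1*(-422/109) = 51 + 422/109 = 5981/109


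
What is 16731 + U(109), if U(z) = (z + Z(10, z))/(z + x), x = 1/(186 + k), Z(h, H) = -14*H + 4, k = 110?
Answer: 59934163/3585 ≈ 16718.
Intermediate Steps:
Z(h, H) = 4 - 14*H
x = 1/296 (x = 1/(186 + 110) = 1/296 ≈ 0.0033784)
U(z) = (4 - 13*z)/(1/296 + z) (U(z) = (z + (4 - 14*z))/(z + 1/296) = (4 - 13*z)/(1/296 + z))
16731 + U(109) = 16731 + 296*(4 - 13*109)/(1 + 296*109) = 16731 + 296*(4 - 1417)/(1 + 32264) = 16731 + 296*(-1413)/32265 = 16731 + 296*(1/32265)*(-1413) = 16731 - 46472/3585 = 59934163/3585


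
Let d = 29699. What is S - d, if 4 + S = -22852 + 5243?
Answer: -47312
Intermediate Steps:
S = -17613 (S = -4 + (-22852 + 5243) = -4 - 17609 = -17613)
S - d = -17613 - 1*29699 = -17613 - 29699 = -47312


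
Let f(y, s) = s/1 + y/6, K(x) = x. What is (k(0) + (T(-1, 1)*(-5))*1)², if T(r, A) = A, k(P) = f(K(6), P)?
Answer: 16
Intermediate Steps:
f(y, s) = s + y/6 (f(y, s) = s*1 + y*(⅙) = s + y/6)
k(P) = 1 + P (k(P) = P + (⅙)*6 = P + 1 = 1 + P)
(k(0) + (T(-1, 1)*(-5))*1)² = ((1 + 0) + (1*(-5))*1)² = (1 - 5*1)² = (1 - 5)² = (-4)² = 16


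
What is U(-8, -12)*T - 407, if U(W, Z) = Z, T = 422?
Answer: -5471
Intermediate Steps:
U(-8, -12)*T - 407 = -12*422 - 407 = -5064 - 407 = -5471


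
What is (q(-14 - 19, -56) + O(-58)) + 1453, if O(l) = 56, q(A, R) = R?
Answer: 1453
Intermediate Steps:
(q(-14 - 19, -56) + O(-58)) + 1453 = (-56 + 56) + 1453 = 0 + 1453 = 1453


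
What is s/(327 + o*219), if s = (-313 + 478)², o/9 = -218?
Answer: -9075/143117 ≈ -0.063410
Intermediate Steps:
o = -1962 (o = 9*(-218) = -1962)
s = 27225 (s = 165² = 27225)
s/(327 + o*219) = 27225/(327 - 1962*219) = 27225/(327 - 429678) = 27225/(-429351) = 27225*(-1/429351) = -9075/143117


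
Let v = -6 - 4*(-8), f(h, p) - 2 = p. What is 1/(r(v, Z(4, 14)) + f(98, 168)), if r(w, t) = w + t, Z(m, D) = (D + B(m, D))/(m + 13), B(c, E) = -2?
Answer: 17/3344 ≈ 0.0050837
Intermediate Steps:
f(h, p) = 2 + p
Z(m, D) = (-2 + D)/(13 + m) (Z(m, D) = (D - 2)/(m + 13) = (-2 + D)/(13 + m))
v = 26 (v = -6 + 32 = 26)
r(w, t) = t + w
1/(r(v, Z(4, 14)) + f(98, 168)) = 1/(((-2 + 14)/(13 + 4) + 26) + (2 + 168)) = 1/((12/17 + 26) + 170) = 1/(454/17 + 170) = 1/(3344/17) = 17/3344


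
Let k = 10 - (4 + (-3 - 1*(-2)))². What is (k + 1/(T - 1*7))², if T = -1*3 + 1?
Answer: 64/81 ≈ 0.79012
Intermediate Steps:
T = -2 (T = -3 + 1 = -2)
k = 1 (k = 10 - (4 + (-3 + 2))² = 10 - (4 - 1)² = 10 - 1*3² = 10 - 1*9 = 10 - 9 = 1)
(k + 1/(T - 1*7))² = (1 + 1/(-2 - 1*7))² = (1 + 1/(-2 - 7))² = (1 + 1/(-9))² = (1 - ⅑)² = (8/9)² = 64/81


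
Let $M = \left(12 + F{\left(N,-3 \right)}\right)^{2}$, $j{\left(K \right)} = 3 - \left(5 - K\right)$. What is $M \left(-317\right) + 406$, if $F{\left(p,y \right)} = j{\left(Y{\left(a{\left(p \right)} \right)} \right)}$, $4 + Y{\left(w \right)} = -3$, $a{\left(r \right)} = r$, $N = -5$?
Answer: $-2447$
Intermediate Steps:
$Y{\left(w \right)} = -7$ ($Y{\left(w \right)} = -4 - 3 = -7$)
$j{\left(K \right)} = -2 + K$ ($j{\left(K \right)} = 3 + \left(-5 + K\right) = -2 + K$)
$F{\left(p,y \right)} = -9$ ($F{\left(p,y \right)} = -2 - 7 = -9$)
$M = 9$ ($M = \left(12 - 9\right)^{2} = 3^{2} = 9$)
$M \left(-317\right) + 406 = 9 \left(-317\right) + 406 = -2853 + 406 = -2447$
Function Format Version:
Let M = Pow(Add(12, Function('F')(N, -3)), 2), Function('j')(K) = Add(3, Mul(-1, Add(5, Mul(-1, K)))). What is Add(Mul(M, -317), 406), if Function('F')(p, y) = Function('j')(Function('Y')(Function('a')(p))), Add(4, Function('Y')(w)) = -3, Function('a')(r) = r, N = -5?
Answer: -2447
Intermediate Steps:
Function('Y')(w) = -7 (Function('Y')(w) = Add(-4, -3) = -7)
Function('j')(K) = Add(-2, K) (Function('j')(K) = Add(3, Add(-5, K)) = Add(-2, K))
Function('F')(p, y) = -9 (Function('F')(p, y) = Add(-2, -7) = -9)
M = 9 (M = Pow(Add(12, -9), 2) = Pow(3, 2) = 9)
Add(Mul(M, -317), 406) = Add(Mul(9, -317), 406) = Add(-2853, 406) = -2447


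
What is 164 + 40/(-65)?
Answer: 2124/13 ≈ 163.38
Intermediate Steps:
164 + 40/(-65) = 164 - 1/65*40 = 164 - 8/13 = 2124/13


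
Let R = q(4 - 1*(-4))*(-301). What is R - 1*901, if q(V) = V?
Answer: -3309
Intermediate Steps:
R = -2408 (R = (4 - 1*(-4))*(-301) = (4 + 4)*(-301) = 8*(-301) = -2408)
R - 1*901 = -2408 - 1*901 = -2408 - 901 = -3309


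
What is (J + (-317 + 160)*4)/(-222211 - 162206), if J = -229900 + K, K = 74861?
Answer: 51889/128139 ≈ 0.40494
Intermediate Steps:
J = -155039 (J = -229900 + 74861 = -155039)
(J + (-317 + 160)*4)/(-222211 - 162206) = (-155039 + (-317 + 160)*4)/(-222211 - 162206) = (-155039 - 157*4)/(-384417) = (-155039 - 628)*(-1/384417) = -155667*(-1/384417) = 51889/128139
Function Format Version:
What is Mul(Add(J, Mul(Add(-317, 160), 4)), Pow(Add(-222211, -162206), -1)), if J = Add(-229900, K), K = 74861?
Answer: Rational(51889, 128139) ≈ 0.40494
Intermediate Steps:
J = -155039 (J = Add(-229900, 74861) = -155039)
Mul(Add(J, Mul(Add(-317, 160), 4)), Pow(Add(-222211, -162206), -1)) = Mul(Add(-155039, Mul(Add(-317, 160), 4)), Pow(Add(-222211, -162206), -1)) = Mul(Add(-155039, Mul(-157, 4)), Pow(-384417, -1)) = Mul(Add(-155039, -628), Rational(-1, 384417)) = Mul(-155667, Rational(-1, 384417)) = Rational(51889, 128139)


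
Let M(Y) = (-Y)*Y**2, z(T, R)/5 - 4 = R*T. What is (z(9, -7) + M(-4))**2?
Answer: 53361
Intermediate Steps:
z(T, R) = 20 + 5*R*T (z(T, R) = 20 + 5*(R*T) = 20 + 5*R*T)
M(Y) = -Y**3
(z(9, -7) + M(-4))**2 = ((20 + 5*(-7)*9) - 1*(-4)**3)**2 = ((20 - 315) - 1*(-64))**2 = (-295 + 64)**2 = (-231)**2 = 53361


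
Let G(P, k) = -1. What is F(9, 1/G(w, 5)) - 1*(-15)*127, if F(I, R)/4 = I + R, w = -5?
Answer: 1937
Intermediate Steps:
F(I, R) = 4*I + 4*R (F(I, R) = 4*(I + R) = 4*I + 4*R)
F(9, 1/G(w, 5)) - 1*(-15)*127 = (4*9 + 4/(-1)) - 1*(-15)*127 = (36 + 4*(-1)) + 15*127 = (36 - 4) + 1905 = 32 + 1905 = 1937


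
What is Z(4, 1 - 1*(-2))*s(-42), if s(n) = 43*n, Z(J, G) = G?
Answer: -5418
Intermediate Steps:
Z(4, 1 - 1*(-2))*s(-42) = (1 - 1*(-2))*(43*(-42)) = (1 + 2)*(-1806) = 3*(-1806) = -5418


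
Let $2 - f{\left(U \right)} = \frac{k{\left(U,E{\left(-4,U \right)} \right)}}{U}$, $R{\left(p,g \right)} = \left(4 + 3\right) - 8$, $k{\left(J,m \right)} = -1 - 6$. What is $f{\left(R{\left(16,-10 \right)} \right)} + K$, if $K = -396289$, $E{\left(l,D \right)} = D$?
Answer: $-396294$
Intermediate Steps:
$k{\left(J,m \right)} = -7$
$R{\left(p,g \right)} = -1$ ($R{\left(p,g \right)} = 7 - 8 = -1$)
$f{\left(U \right)} = 2 + \frac{7}{U}$ ($f{\left(U \right)} = 2 - - \frac{7}{U} = 2 + \frac{7}{U}$)
$f{\left(R{\left(16,-10 \right)} \right)} + K = \left(2 + \frac{7}{-1}\right) - 396289 = \left(2 + 7 \left(-1\right)\right) - 396289 = \left(2 - 7\right) - 396289 = -5 - 396289 = -396294$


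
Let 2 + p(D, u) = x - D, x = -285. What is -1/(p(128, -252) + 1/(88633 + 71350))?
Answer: 159983/66392944 ≈ 0.0024096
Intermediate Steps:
p(D, u) = -287 - D (p(D, u) = -2 + (-285 - D) = -287 - D)
-1/(p(128, -252) + 1/(88633 + 71350)) = -1/((-287 - 1*128) + 1/(88633 + 71350)) = -1/((-287 - 128) + 1/159983) = -1/(-415 + 1/159983) = -1/(-66392944/159983) = -1*(-159983/66392944) = 159983/66392944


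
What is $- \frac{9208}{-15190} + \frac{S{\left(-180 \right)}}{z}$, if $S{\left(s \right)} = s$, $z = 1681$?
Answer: $\frac{6372224}{12767195} \approx 0.49911$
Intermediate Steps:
$- \frac{9208}{-15190} + \frac{S{\left(-180 \right)}}{z} = - \frac{9208}{-15190} - \frac{180}{1681} = \left(-9208\right) \left(- \frac{1}{15190}\right) - \frac{180}{1681} = \frac{4604}{7595} - \frac{180}{1681} = \frac{6372224}{12767195}$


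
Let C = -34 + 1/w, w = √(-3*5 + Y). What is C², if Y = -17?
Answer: (272 + I*√2)²/64 ≈ 1156.0 + 12.021*I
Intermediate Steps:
w = 4*I*√2 (w = √(-3*5 - 17) = √(-15 - 17) = √(-32) = 4*I*√2 ≈ 5.6569*I)
C = -34 - I*√2/8 (C = -34 + 1/(4*I*√2) = -34 - I*√2/8 ≈ -34.0 - 0.17678*I)
C² = (-34 - I*√2/8)²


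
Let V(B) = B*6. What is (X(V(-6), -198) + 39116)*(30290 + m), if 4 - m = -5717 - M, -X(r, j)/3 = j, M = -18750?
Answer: 685434310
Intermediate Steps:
V(B) = 6*B
X(r, j) = -3*j
m = -13029 (m = 4 - (-5717 - 1*(-18750)) = 4 - (-5717 + 18750) = 4 - 1*13033 = 4 - 13033 = -13029)
(X(V(-6), -198) + 39116)*(30290 + m) = (-3*(-198) + 39116)*(30290 - 13029) = (594 + 39116)*17261 = 39710*17261 = 685434310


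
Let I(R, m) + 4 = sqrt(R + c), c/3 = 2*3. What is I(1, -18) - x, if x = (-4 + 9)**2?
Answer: -29 + sqrt(19) ≈ -24.641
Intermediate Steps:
c = 18 (c = 3*(2*3) = 3*6 = 18)
I(R, m) = -4 + sqrt(18 + R) (I(R, m) = -4 + sqrt(R + 18) = -4 + sqrt(18 + R))
x = 25 (x = 5**2 = 25)
I(1, -18) - x = (-4 + sqrt(18 + 1)) - 1*25 = (-4 + sqrt(19)) - 25 = -29 + sqrt(19)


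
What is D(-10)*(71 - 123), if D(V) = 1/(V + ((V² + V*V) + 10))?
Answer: -13/50 ≈ -0.26000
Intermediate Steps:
D(V) = 1/(10 + V + 2*V²) (D(V) = 1/(V + ((V² + V²) + 10)) = 1/(V + (2*V² + 10)) = 1/(V + (10 + 2*V²)) = 1/(10 + V + 2*V²))
D(-10)*(71 - 123) = (71 - 123)/(10 - 10 + 2*(-10)²) = -52/(10 - 10 + 2*100) = -52/(10 - 10 + 200) = -52/200 = (1/200)*(-52) = -13/50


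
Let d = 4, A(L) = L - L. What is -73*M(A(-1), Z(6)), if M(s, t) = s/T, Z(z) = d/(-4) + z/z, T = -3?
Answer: 0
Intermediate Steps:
A(L) = 0
Z(z) = 0 (Z(z) = 4/(-4) + z/z = 4*(-¼) + 1 = -1 + 1 = 0)
M(s, t) = -s/3 (M(s, t) = s/(-3) = s*(-⅓) = -s/3)
-73*M(A(-1), Z(6)) = -(-73)*0/3 = -73*0 = 0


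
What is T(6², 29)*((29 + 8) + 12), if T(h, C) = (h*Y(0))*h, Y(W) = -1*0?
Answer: 0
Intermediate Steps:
Y(W) = 0
T(h, C) = 0 (T(h, C) = (h*0)*h = 0*h = 0)
T(6², 29)*((29 + 8) + 12) = 0*((29 + 8) + 12) = 0*(37 + 12) = 0*49 = 0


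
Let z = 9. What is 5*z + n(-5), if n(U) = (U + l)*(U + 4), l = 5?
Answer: 45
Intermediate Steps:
n(U) = (4 + U)*(5 + U) (n(U) = (U + 5)*(U + 4) = (5 + U)*(4 + U) = (4 + U)*(5 + U))
5*z + n(-5) = 5*9 + (20 + (-5)² + 9*(-5)) = 45 + (20 + 25 - 45) = 45 + 0 = 45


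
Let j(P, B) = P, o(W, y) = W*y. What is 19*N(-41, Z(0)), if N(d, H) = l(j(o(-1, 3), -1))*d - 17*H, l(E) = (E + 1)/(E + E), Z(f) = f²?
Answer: -779/3 ≈ -259.67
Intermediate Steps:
l(E) = (1 + E)/(2*E) (l(E) = (1 + E)/((2*E)) = (1 + E)*(1/(2*E)) = (1 + E)/(2*E))
N(d, H) = -17*H + d/3 (N(d, H) = ((1 - 1*3)/(2*((-1*3))))*d - 17*H = ((½)*(1 - 3)/(-3))*d - 17*H = ((½)*(-⅓)*(-2))*d - 17*H = d/3 - 17*H = -17*H + d/3)
19*N(-41, Z(0)) = 19*(-17*0² + (⅓)*(-41)) = 19*(-17*0 - 41/3) = 19*(0 - 41/3) = 19*(-41/3) = -779/3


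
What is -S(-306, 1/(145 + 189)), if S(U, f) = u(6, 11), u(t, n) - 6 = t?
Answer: -12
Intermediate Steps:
u(t, n) = 6 + t
S(U, f) = 12 (S(U, f) = 6 + 6 = 12)
-S(-306, 1/(145 + 189)) = -1*12 = -12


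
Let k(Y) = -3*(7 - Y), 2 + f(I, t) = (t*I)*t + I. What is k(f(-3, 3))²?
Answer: 13689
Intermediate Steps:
f(I, t) = -2 + I + I*t² (f(I, t) = -2 + ((t*I)*t + I) = -2 + ((I*t)*t + I) = -2 + (I*t² + I) = -2 + (I + I*t²) = -2 + I + I*t²)
k(Y) = -21 + 3*Y
k(f(-3, 3))² = (-21 + 3*(-2 - 3 - 3*3²))² = (-21 + 3*(-2 - 3 - 3*9))² = (-21 + 3*(-2 - 3 - 27))² = (-21 + 3*(-32))² = (-21 - 96)² = (-117)² = 13689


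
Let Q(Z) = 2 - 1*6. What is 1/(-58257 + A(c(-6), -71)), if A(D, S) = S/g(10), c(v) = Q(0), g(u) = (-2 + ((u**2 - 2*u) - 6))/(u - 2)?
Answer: -9/524384 ≈ -1.7163e-5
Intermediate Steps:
Q(Z) = -4 (Q(Z) = 2 - 6 = -4)
g(u) = (-8 + u**2 - 2*u)/(-2 + u) (g(u) = (-2 + (-6 + u**2 - 2*u))/(-2 + u) = (-8 + u**2 - 2*u)/(-2 + u))
c(v) = -4
A(D, S) = S/9 (A(D, S) = S/(((-8 + 10**2 - 2*10)/(-2 + 10))) = S/(((-8 + 100 - 20)/8)) = S/(((1/8)*72)) = S/9)
1/(-58257 + A(c(-6), -71)) = 1/(-58257 + (1/9)*(-71)) = 1/(-58257 - 71/9) = 1/(-524384/9) = -9/524384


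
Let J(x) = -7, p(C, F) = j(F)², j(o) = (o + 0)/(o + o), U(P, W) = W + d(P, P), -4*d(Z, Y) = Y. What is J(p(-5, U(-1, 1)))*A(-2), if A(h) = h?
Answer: 14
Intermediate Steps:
d(Z, Y) = -Y/4
U(P, W) = W - P/4
j(o) = ½ (j(o) = o/((2*o)) = o*(1/(2*o)) = ½)
p(C, F) = ¼ (p(C, F) = (½)² = ¼)
J(p(-5, U(-1, 1)))*A(-2) = -7*(-2) = 14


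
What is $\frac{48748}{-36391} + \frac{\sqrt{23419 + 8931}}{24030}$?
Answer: $- \frac{48748}{36391} + \frac{\sqrt{1294}}{4806} \approx -1.3321$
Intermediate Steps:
$\frac{48748}{-36391} + \frac{\sqrt{23419 + 8931}}{24030} = 48748 \left(- \frac{1}{36391}\right) + \sqrt{32350} \cdot \frac{1}{24030} = - \frac{48748}{36391} + 5 \sqrt{1294} \cdot \frac{1}{24030} = - \frac{48748}{36391} + \frac{\sqrt{1294}}{4806}$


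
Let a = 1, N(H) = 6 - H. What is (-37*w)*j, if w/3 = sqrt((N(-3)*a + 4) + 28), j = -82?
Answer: 9102*sqrt(41) ≈ 58281.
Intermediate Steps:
w = 3*sqrt(41) (w = 3*sqrt(((6 - 1*(-3))*1 + 4) + 28) = 3*sqrt(((6 + 3)*1 + 4) + 28) = 3*sqrt((9*1 + 4) + 28) = 3*sqrt((9 + 4) + 28) = 3*sqrt(13 + 28) = 3*sqrt(41) ≈ 19.209)
(-37*w)*j = -111*sqrt(41)*(-82) = 9102*sqrt(41)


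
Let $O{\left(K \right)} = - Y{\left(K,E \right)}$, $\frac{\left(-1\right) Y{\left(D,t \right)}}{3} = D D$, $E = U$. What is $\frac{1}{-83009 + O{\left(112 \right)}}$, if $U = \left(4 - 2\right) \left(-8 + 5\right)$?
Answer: $- \frac{1}{45377} \approx -2.2038 \cdot 10^{-5}$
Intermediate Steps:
$U = -6$ ($U = 2 \left(-3\right) = -6$)
$E = -6$
$Y{\left(D,t \right)} = - 3 D^{2}$ ($Y{\left(D,t \right)} = - 3 D D = - 3 D^{2}$)
$O{\left(K \right)} = 3 K^{2}$ ($O{\left(K \right)} = - \left(-3\right) K^{2} = 3 K^{2}$)
$\frac{1}{-83009 + O{\left(112 \right)}} = \frac{1}{-83009 + 3 \cdot 112^{2}} = \frac{1}{-83009 + 3 \cdot 12544} = \frac{1}{-83009 + 37632} = \frac{1}{-45377} = - \frac{1}{45377}$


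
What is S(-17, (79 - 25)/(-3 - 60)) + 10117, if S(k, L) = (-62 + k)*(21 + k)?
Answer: 9801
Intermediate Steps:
S(-17, (79 - 25)/(-3 - 60)) + 10117 = (-1302 + (-17)**2 - 41*(-17)) + 10117 = (-1302 + 289 + 697) + 10117 = -316 + 10117 = 9801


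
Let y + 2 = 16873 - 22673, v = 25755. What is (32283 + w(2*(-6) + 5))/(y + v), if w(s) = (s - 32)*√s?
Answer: 3587/2217 - 13*I*√7/6651 ≈ 1.618 - 0.0051714*I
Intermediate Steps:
y = -5802 (y = -2 + (16873 - 22673) = -2 - 5800 = -5802)
w(s) = √s*(-32 + s) (w(s) = (-32 + s)*√s = √s*(-32 + s))
(32283 + w(2*(-6) + 5))/(y + v) = (32283 + √(2*(-6) + 5)*(-32 + (2*(-6) + 5)))/(-5802 + 25755) = (32283 + √(-12 + 5)*(-32 + (-12 + 5)))/19953 = (32283 + √(-7)*(-32 - 7))*(1/19953) = (32283 + (I*√7)*(-39))*(1/19953) = (32283 - 39*I*√7)*(1/19953) = 3587/2217 - 13*I*√7/6651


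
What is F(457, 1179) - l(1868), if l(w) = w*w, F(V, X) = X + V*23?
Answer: -3477734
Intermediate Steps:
F(V, X) = X + 23*V
l(w) = w²
F(457, 1179) - l(1868) = (1179 + 23*457) - 1*1868² = (1179 + 10511) - 1*3489424 = 11690 - 3489424 = -3477734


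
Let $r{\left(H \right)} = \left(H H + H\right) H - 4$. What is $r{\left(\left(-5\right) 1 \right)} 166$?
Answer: $-17264$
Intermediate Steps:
$r{\left(H \right)} = -4 + H \left(H + H^{2}\right)$ ($r{\left(H \right)} = \left(H^{2} + H\right) H - 4 = \left(H + H^{2}\right) H - 4 = H \left(H + H^{2}\right) - 4 = -4 + H \left(H + H^{2}\right)$)
$r{\left(\left(-5\right) 1 \right)} 166 = \left(-4 + \left(\left(-5\right) 1\right)^{2} + \left(\left(-5\right) 1\right)^{3}\right) 166 = \left(-4 + \left(-5\right)^{2} + \left(-5\right)^{3}\right) 166 = \left(-4 + 25 - 125\right) 166 = \left(-104\right) 166 = -17264$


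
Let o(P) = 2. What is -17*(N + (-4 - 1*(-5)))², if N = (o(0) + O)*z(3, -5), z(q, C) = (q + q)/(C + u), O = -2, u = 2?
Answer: -17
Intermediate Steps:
z(q, C) = 2*q/(2 + C) (z(q, C) = (q + q)/(C + 2) = (2*q)/(2 + C) = 2*q/(2 + C))
N = 0 (N = (2 - 2)*(2*3/(2 - 5)) = 0*(2*3/(-3)) = 0*(2*3*(-⅓)) = 0*(-2) = 0)
-17*(N + (-4 - 1*(-5)))² = -17*(0 + (-4 - 1*(-5)))² = -17*(0 + (-4 + 5))² = -17*(0 + 1)² = -17*1² = -17*1 = -17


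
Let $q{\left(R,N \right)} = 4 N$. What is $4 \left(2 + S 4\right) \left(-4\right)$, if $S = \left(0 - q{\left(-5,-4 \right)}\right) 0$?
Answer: $-32$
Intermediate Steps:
$S = 0$ ($S = \left(0 - 4 \left(-4\right)\right) 0 = \left(0 - -16\right) 0 = \left(0 + 16\right) 0 = 16 \cdot 0 = 0$)
$4 \left(2 + S 4\right) \left(-4\right) = 4 \left(2 + 0 \cdot 4\right) \left(-4\right) = 4 \left(2 + 0\right) \left(-4\right) = 4 \cdot 2 \left(-4\right) = 8 \left(-4\right) = -32$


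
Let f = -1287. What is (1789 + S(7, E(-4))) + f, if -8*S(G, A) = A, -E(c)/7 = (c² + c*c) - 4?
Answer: 1053/2 ≈ 526.50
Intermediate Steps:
E(c) = 28 - 14*c² (E(c) = -7*((c² + c*c) - 4) = -7*((c² + c²) - 4) = -7*(2*c² - 4) = -7*(-4 + 2*c²) = 28 - 14*c²)
S(G, A) = -A/8
(1789 + S(7, E(-4))) + f = (1789 - (28 - 14*(-4)²)/8) - 1287 = (1789 - (28 - 14*16)/8) - 1287 = (1789 - (28 - 224)/8) - 1287 = (1789 - ⅛*(-196)) - 1287 = (1789 + 49/2) - 1287 = 3627/2 - 1287 = 1053/2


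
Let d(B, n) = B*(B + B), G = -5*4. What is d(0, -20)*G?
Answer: 0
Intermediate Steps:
G = -20
d(B, n) = 2*B**2 (d(B, n) = B*(2*B) = 2*B**2)
d(0, -20)*G = (2*0**2)*(-20) = (2*0)*(-20) = 0*(-20) = 0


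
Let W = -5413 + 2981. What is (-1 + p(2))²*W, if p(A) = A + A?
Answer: -21888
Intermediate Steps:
W = -2432
p(A) = 2*A
(-1 + p(2))²*W = (-1 + 2*2)²*(-2432) = (-1 + 4)²*(-2432) = 3²*(-2432) = 9*(-2432) = -21888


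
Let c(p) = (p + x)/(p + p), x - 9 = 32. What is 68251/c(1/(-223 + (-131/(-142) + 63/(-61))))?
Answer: -1182380324/79227159 ≈ -14.924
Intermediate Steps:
x = 41 (x = 9 + 32 = 41)
c(p) = (41 + p)/(2*p) (c(p) = (p + 41)/(p + p) = (41 + p)/((2*p)) = (41 + p)*(1/(2*p)) = (41 + p)/(2*p))
68251/c(1/(-223 + (-131/(-142) + 63/(-61)))) = 68251/(((41 + 1/(-223 + (-131/(-142) + 63/(-61))))/(2*(1/(-223 + (-131/(-142) + 63/(-61))))))) = 68251/(((41 + 1/(-223 + (-131*(-1/142) + 63*(-1/61))))/(2*(1/(-223 + (-131*(-1/142) + 63*(-1/61))))))) = 68251/(((41 + 1/(-223 + (131/142 - 63/61)))/(2*(1/(-223 + (131/142 - 63/61)))))) = 68251/(((41 + 1/(-223 - 955/8662))/(2*(1/(-223 - 955/8662))))) = 68251/(((41 + 1/(-1932581/8662))/(2*(1/(-1932581/8662))))) = 68251/(((41 - 8662/1932581)/(2*(-8662/1932581)))) = 68251/(((1/2)*(-1932581/8662)*(79227159/1932581))) = 68251/(-79227159/17324) = 68251*(-17324/79227159) = -1182380324/79227159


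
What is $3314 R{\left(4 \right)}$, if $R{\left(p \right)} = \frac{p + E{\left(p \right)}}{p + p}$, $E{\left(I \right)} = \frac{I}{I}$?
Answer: $\frac{8285}{4} \approx 2071.3$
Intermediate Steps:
$E{\left(I \right)} = 1$
$R{\left(p \right)} = \frac{1 + p}{2 p}$ ($R{\left(p \right)} = \frac{p + 1}{p + p} = \frac{1 + p}{2 p}$)
$3314 R{\left(4 \right)} = 3314 \frac{1 + 4}{2 \cdot 4} = 3314 \cdot \frac{1}{2} \cdot \frac{1}{4} \cdot 5 = 3314 \cdot \frac{5}{8} = \frac{8285}{4}$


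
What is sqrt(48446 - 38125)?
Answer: sqrt(10321) ≈ 101.59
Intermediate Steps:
sqrt(48446 - 38125) = sqrt(10321)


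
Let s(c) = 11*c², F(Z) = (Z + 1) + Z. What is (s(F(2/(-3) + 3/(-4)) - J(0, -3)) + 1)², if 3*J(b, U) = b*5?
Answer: 1868689/1296 ≈ 1441.9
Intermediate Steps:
J(b, U) = 5*b/3 (J(b, U) = (b*5)/3 = (5*b)/3 = 5*b/3)
F(Z) = 1 + 2*Z (F(Z) = (1 + Z) + Z = 1 + 2*Z)
(s(F(2/(-3) + 3/(-4)) - J(0, -3)) + 1)² = (11*((1 + 2*(2/(-3) + 3/(-4))) - 5*0/3)² + 1)² = (11*((1 + 2*(2*(-⅓) + 3*(-¼))) - 1*0)² + 1)² = (11*((1 + 2*(-⅔ - ¾)) + 0)² + 1)² = (11*((1 + 2*(-17/12)) + 0)² + 1)² = (11*((1 - 17/6) + 0)² + 1)² = (11*(-11/6 + 0)² + 1)² = (11*(-11/6)² + 1)² = (11*(121/36) + 1)² = (1331/36 + 1)² = (1367/36)² = 1868689/1296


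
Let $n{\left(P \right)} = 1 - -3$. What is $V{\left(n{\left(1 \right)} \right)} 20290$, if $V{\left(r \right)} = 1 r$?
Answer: $81160$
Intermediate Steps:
$n{\left(P \right)} = 4$ ($n{\left(P \right)} = 1 + 3 = 4$)
$V{\left(r \right)} = r$
$V{\left(n{\left(1 \right)} \right)} 20290 = 4 \cdot 20290 = 81160$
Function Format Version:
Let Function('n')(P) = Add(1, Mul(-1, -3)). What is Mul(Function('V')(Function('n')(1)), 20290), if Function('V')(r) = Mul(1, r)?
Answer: 81160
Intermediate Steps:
Function('n')(P) = 4 (Function('n')(P) = Add(1, 3) = 4)
Function('V')(r) = r
Mul(Function('V')(Function('n')(1)), 20290) = Mul(4, 20290) = 81160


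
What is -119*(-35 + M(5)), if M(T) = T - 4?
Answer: 4046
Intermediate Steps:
M(T) = -4 + T
-119*(-35 + M(5)) = -119*(-35 + (-4 + 5)) = -119*(-35 + 1) = -119*(-34) = 4046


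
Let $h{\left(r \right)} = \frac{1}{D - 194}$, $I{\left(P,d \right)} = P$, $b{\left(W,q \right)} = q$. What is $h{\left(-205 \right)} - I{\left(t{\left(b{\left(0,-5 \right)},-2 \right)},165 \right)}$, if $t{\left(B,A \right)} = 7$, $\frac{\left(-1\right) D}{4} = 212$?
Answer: $- \frac{7295}{1042} \approx -7.001$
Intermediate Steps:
$D = -848$ ($D = \left(-4\right) 212 = -848$)
$h{\left(r \right)} = - \frac{1}{1042}$ ($h{\left(r \right)} = \frac{1}{-848 - 194} = \frac{1}{-1042} = - \frac{1}{1042}$)
$h{\left(-205 \right)} - I{\left(t{\left(b{\left(0,-5 \right)},-2 \right)},165 \right)} = - \frac{1}{1042} - 7 = - \frac{7295}{1042}$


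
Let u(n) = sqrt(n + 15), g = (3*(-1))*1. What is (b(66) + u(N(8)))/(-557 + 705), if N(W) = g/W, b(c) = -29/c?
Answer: -29/9768 + 3*sqrt(26)/592 ≈ 0.022871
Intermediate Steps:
g = -3 (g = -3*1 = -3)
N(W) = -3/W
u(n) = sqrt(15 + n)
(b(66) + u(N(8)))/(-557 + 705) = (-29/66 + sqrt(15 - 3/8))/(-557 + 705) = (-29*1/66 + sqrt(15 - 3*1/8))/148 = (-29/66 + sqrt(15 - 3/8))*(1/148) = (-29/66 + sqrt(117/8))*(1/148) = (-29/66 + 3*sqrt(26)/4)*(1/148) = -29/9768 + 3*sqrt(26)/592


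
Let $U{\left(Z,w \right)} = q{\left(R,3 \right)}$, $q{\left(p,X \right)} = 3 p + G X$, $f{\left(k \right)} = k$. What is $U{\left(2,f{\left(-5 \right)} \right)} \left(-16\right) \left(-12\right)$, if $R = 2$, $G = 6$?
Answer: $4608$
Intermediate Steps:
$q{\left(p,X \right)} = 3 p + 6 X$
$U{\left(Z,w \right)} = 24$ ($U{\left(Z,w \right)} = 3 \cdot 2 + 6 \cdot 3 = 6 + 18 = 24$)
$U{\left(2,f{\left(-5 \right)} \right)} \left(-16\right) \left(-12\right) = 24 \left(-16\right) \left(-12\right) = \left(-384\right) \left(-12\right) = 4608$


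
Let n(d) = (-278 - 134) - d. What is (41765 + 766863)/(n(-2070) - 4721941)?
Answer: -808628/4720283 ≈ -0.17131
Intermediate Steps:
n(d) = -412 - d
(41765 + 766863)/(n(-2070) - 4721941) = (41765 + 766863)/((-412 - 1*(-2070)) - 4721941) = 808628/((-412 + 2070) - 4721941) = 808628/(1658 - 4721941) = 808628/(-4720283) = 808628*(-1/4720283) = -808628/4720283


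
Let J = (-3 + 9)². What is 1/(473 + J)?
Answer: 1/509 ≈ 0.0019646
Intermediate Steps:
J = 36 (J = 6² = 36)
1/(473 + J) = 1/(473 + 36) = 1/509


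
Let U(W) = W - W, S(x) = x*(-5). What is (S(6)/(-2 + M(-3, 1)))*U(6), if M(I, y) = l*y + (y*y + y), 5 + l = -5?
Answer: 0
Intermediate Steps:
l = -10 (l = -5 - 5 = -10)
S(x) = -5*x
M(I, y) = y² - 9*y (M(I, y) = -10*y + (y*y + y) = -10*y + (y² + y) = -10*y + (y + y²) = y² - 9*y)
U(W) = 0
(S(6)/(-2 + M(-3, 1)))*U(6) = ((-5*6)/(-2 + 1*(-9 + 1)))*0 = -30/(-2 + 1*(-8))*0 = -30/(-2 - 8)*0 = -30/(-10)*0 = -30*(-⅒)*0 = 3*0 = 0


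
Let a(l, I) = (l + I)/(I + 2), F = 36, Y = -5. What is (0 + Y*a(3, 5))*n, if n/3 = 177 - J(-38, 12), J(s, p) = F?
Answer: -16920/7 ≈ -2417.1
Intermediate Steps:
J(s, p) = 36
a(l, I) = (I + l)/(2 + I)
n = 423 (n = 3*(177 - 1*36) = 3*(177 - 36) = 3*141 = 423)
(0 + Y*a(3, 5))*n = (0 - 5*(5 + 3)/(2 + 5))*423 = (0 - 5*8/7)*423 = (0 - 40/7)*423 = -40/7*423 = -16920/7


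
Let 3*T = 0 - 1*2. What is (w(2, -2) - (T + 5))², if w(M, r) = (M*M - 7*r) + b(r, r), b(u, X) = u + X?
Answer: 841/9 ≈ 93.444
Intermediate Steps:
T = -⅔ (T = (0 - 1*2)/3 = (0 - 2)/3 = (⅓)*(-2) = -⅔ ≈ -0.66667)
b(u, X) = X + u
w(M, r) = M² - 5*r (w(M, r) = (M*M - 7*r) + (r + r) = (M² - 7*r) + 2*r = M² - 5*r)
(w(2, -2) - (T + 5))² = ((2² - 5*(-2)) - (-⅔ + 5))² = ((4 + 10) - 1*13/3)² = (14 - 13/3)² = (29/3)² = 841/9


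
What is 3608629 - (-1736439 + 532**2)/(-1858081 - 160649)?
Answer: 1456969233551/403746 ≈ 3.6086e+6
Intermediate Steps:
3608629 - (-1736439 + 532**2)/(-1858081 - 160649) = 3608629 - (-1736439 + 283024)/(-2018730) = 3608629 - (-1453415)*(-1)/2018730 = 3608629 - 1*290683/403746 = 3608629 - 290683/403746 = 1456969233551/403746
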